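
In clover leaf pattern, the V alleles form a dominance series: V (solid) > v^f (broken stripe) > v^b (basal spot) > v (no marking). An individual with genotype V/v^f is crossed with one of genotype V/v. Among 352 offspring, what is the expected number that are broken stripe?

Cross: V/v^f × V/v
Allele dominance: V > v^f > v^b > v
Offspring genotypes: 1 V/V, 1 V/v, 1 V/v^f, 1 v^f/v
Phenotype counts: 3 solid, 1 broken stripe
broken stripe: 1 out of 4 → fraction 1/4
Expected count = 1/4 × 352 = 88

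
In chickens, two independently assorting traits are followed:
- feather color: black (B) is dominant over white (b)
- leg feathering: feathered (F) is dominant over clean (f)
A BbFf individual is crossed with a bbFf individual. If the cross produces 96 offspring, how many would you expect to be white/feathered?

Dihybrid cross BbFf × bbFf — consider each gene separately:
feather color: Bb × bb → 2 Bb, 2 bb → 2 B_ : 2 bb (out of 4)
leg feathering: Ff × Ff → 1 FF, 2 Ff, 1 ff → 3 F_ : 1 ff (out of 4)
Combine (counts out of 4 × 4 = 16): black/feathered (B_F_) = 2×3 = 6; black/clean (B_ff) = 2×1 = 2; white/feathered (bbF_) = 2×3 = 6; white/clean (bbff) = 2×1 = 2
Phenotype counts (out of 16): 6 black/feathered, 2 black/clean, 6 white/feathered, 2 white/clean
white/feathered: 6 out of 16 → fraction 3/8
Expected count = 3/8 × 96 = 36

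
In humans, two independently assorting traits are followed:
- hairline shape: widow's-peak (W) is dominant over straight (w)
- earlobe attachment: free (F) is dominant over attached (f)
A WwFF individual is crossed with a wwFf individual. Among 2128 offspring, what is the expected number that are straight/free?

Dihybrid cross WwFF × wwFf — consider each gene separately:
hairline shape: Ww × ww → 2 Ww, 2 ww → 2 W_ : 2 ww (out of 4)
earlobe attachment: FF × Ff → 2 FF, 2 Ff → 4 F_ (out of 4)
Combine (counts out of 4 × 4 = 16): widow's-peak/free (W_F_) = 2×4 = 8; straight/free (wwF_) = 2×4 = 8
Phenotype counts (out of 16): 8 widow's-peak/free, 8 straight/free
straight/free: 8 out of 16 → fraction 1/2
Expected count = 1/2 × 2128 = 1064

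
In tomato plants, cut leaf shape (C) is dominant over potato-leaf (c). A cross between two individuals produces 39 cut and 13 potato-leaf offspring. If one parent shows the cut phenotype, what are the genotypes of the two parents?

Observed offspring: 39 cut, 13 potato-leaf
The observed ratio simplifies to 3:1. Potato-leaf (cc) offspring appear, so each parent must contribute one c allele. The parent stated to show cut carries C, so it is Cc. The other parent is then either Cc or cc: Cc × cc would give a 1:1 split, whereas Cc × Cc gives 3:1 — matching the data. So both parents are heterozygous (Cc × Cc).
Parent genotypes: Cc × Cc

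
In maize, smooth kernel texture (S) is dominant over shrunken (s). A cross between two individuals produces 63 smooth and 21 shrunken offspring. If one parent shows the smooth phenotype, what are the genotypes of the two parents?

Observed offspring: 63 smooth, 21 shrunken
The observed ratio simplifies to 3:1. Shrunken (ss) offspring appear, so each parent must contribute one s allele. The parent stated to show smooth carries S, so it is Ss. The other parent is then either Ss or ss: Ss × ss would give a 1:1 split, whereas Ss × Ss gives 3:1 — matching the data. So both parents are heterozygous (Ss × Ss).
Parent genotypes: Ss × Ss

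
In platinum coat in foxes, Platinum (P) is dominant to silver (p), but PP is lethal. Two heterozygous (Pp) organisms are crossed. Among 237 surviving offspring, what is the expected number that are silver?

Cross: Pp × Pp
Punnett square offspring (before lethality): 1 PP, 2 Pp, 1 pp
The PP genotype is lethal (embryos die); surviving offspring: 2 Pp, 1 pp
silver: 1 out of 3 → fraction 1/3
Expected count = 1/3 × 237 = 79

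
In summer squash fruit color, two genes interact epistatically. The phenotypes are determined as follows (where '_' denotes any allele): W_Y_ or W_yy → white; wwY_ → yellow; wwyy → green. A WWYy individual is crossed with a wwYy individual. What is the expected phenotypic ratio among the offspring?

Cross: WWYy × wwYy — consider each gene separately:
W gene: WW × ww → 4 Ww → 4 W_ (out of 4)
Y gene: Yy × Yy → 1 YY, 2 Yy, 1 yy → 3 Y_ : 1 yy (out of 4)
Genotype classes (out of 4 × 4 = 16): W_Y_ = 4×3 = 12; W_yy = 4×1 = 4
Apply the phenotype rules: W_Y_ (12) + W_yy (4) → white
Phenotype counts (out of 16): 16 white
Ratio: all white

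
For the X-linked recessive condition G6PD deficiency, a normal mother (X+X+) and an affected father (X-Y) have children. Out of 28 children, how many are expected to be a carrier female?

Cross: X+X+ × X-Y
Offspring: 2 X+X-, 2 X+Y
Probability of a carrier female: 2/4 = 1/2
Expected count = 1/2 × 28 = 14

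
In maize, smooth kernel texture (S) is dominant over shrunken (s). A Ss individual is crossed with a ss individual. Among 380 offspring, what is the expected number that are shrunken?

Punnett square for Ss × ss:
Offspring genotypes: 2 Ss, 2 ss
smooth: 2, shrunken: 2
shrunken: 2 out of 4 → fraction 1/2
Expected count = 1/2 × 380 = 190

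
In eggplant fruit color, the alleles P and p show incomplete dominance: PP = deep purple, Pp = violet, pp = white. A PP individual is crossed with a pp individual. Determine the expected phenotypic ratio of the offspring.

Punnett square for PP × pp:
Offspring genotypes: 4 Pp
Phenotype counts: 4 violet
Ratio: all violet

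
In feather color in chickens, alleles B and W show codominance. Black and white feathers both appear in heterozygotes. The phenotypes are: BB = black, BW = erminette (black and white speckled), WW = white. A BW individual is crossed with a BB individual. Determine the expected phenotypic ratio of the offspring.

Punnett square for BW × BB:
Offspring genotypes: 2 BB, 2 BW
Phenotype counts: 2 black, 2 erminette (black and white speckled)
Ratio: 1 black : 1 erminette (black and white speckled)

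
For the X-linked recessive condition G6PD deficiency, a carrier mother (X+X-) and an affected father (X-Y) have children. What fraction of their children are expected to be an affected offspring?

Cross: X+X- × X-Y
Offspring: 1 X+X-, 1 X+Y, 1 X-X-, 1 X-Y
Probability of an affected offspring: 2/4 = 1/2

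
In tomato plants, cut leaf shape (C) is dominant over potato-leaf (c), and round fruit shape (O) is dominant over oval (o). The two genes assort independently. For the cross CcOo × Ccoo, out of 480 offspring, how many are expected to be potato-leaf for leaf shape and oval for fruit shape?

Dihybrid cross CcOo × Ccoo — consider each gene separately:
leaf shape: Cc × Cc → 1 CC, 2 Cc, 1 cc → 3 C_ : 1 cc (out of 4)
fruit shape: Oo × oo → 2 Oo, 2 oo → 2 O_ : 2 oo (out of 4)
Looking for: potato-leaf (cc) and oval (oo)
P(potato-leaf) = 1/4, P(oval) = 2/4
P(both) = 1/4 × 2/4 = 2/16 = 1/8
Expected count = 1/8 × 480 = 60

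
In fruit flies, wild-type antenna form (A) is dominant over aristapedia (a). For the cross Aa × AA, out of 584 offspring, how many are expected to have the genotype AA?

Punnett square for Aa × AA:
Offspring genotypes: 2 AA, 2 Aa
Total offspring: 4
Count with target: 2
Probability: 2/4 = 1/2
Expected count = 1/2 × 584 = 292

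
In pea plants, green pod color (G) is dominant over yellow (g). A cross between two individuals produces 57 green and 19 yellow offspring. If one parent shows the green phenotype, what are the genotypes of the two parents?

Observed offspring: 57 green, 19 yellow
The observed ratio simplifies to 3:1. Yellow (gg) offspring appear, so each parent must contribute one g allele. The parent stated to show green carries G, so it is Gg. The other parent is then either Gg or gg: Gg × gg would give a 1:1 split, whereas Gg × Gg gives 3:1 — matching the data. So both parents are heterozygous (Gg × Gg).
Parent genotypes: Gg × Gg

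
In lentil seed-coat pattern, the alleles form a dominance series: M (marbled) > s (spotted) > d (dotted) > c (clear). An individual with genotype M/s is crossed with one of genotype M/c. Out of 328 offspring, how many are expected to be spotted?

Cross: M/s × M/c
Allele dominance: M > s > d > c
Offspring genotypes: 1 M/M, 1 M/c, 1 M/s, 1 s/c
Phenotype counts: 3 marbled, 1 spotted
spotted: 1 out of 4 → fraction 1/4
Expected count = 1/4 × 328 = 82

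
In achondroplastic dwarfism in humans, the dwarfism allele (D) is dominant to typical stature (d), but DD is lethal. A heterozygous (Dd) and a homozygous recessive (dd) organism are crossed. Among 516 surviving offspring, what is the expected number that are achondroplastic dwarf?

Cross: Dd × dd
Punnett square offspring (before lethality): 2 Dd, 2 dd
No DD offspring are produced in this cross.
achondroplastic dwarf: 2 out of 4 → fraction 1/2
Expected count = 1/2 × 516 = 258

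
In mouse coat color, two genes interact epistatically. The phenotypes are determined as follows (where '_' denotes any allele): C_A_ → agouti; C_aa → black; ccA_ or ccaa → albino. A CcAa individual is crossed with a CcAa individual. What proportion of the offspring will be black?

Cross: CcAa × CcAa — consider each gene separately:
C gene: Cc × Cc → 1 CC, 2 Cc, 1 cc → 3 C_ : 1 cc (out of 4)
A gene: Aa × Aa → 1 AA, 2 Aa, 1 aa → 3 A_ : 1 aa (out of 4)
Genotype classes (out of 4 × 4 = 16): C_A_ = 3×3 = 9; C_aa = 3×1 = 3; ccA_ = 1×3 = 3; ccaa = 1×1 = 1
Apply the phenotype rules: C_A_ (9) → agouti; C_aa (3) → black; ccA_ (3) + ccaa (1) → albino
Phenotype counts (out of 16): 9 agouti, 3 black, 4 albino
black: 3 out of 16
Probability: 3/16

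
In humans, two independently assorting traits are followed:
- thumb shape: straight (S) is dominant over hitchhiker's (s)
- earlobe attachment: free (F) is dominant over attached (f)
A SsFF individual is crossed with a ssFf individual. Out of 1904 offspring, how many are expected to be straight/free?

Dihybrid cross SsFF × ssFf — consider each gene separately:
thumb shape: Ss × ss → 2 Ss, 2 ss → 2 S_ : 2 ss (out of 4)
earlobe attachment: FF × Ff → 2 FF, 2 Ff → 4 F_ (out of 4)
Combine (counts out of 4 × 4 = 16): straight/free (S_F_) = 2×4 = 8; hitchhiker's/free (ssF_) = 2×4 = 8
Phenotype counts (out of 16): 8 straight/free, 8 hitchhiker's/free
straight/free: 8 out of 16 → fraction 1/2
Expected count = 1/2 × 1904 = 952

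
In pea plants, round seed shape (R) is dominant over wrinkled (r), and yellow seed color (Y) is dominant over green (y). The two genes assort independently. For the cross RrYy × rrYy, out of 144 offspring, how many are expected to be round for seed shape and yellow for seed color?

Dihybrid cross RrYy × rrYy — consider each gene separately:
seed shape: Rr × rr → 2 Rr, 2 rr → 2 R_ : 2 rr (out of 4)
seed color: Yy × Yy → 1 YY, 2 Yy, 1 yy → 3 Y_ : 1 yy (out of 4)
Looking for: round (R_) and yellow (Y_)
P(round) = 2/4, P(yellow) = 3/4
P(both) = 2/4 × 3/4 = 6/16 = 3/8
Expected count = 3/8 × 144 = 54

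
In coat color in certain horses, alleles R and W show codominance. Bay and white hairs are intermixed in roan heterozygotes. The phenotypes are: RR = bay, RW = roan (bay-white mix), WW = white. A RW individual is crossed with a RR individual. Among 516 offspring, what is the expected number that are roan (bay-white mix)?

Punnett square for RW × RR:
Offspring genotypes: 2 RR, 2 RW
Phenotype counts: 2 bay, 2 roan (bay-white mix)
roan (bay-white mix): 2 out of 4 → fraction 1/2
Expected count = 1/2 × 516 = 258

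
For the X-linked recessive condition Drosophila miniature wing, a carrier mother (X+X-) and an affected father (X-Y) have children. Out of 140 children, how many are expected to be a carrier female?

Cross: X+X- × X-Y
Offspring: 1 X+X-, 1 X+Y, 1 X-X-, 1 X-Y
Probability of a carrier female: 1/4
Expected count = 1/4 × 140 = 35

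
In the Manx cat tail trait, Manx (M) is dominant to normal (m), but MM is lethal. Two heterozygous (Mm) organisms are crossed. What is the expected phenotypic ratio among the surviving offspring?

Cross: Mm × Mm
Punnett square offspring (before lethality): 1 MM, 2 Mm, 1 mm
The MM genotype is lethal (embryos die); surviving offspring: 2 Mm, 1 mm
Ratio: 2 Manx (tailless) : 1 normal-tailed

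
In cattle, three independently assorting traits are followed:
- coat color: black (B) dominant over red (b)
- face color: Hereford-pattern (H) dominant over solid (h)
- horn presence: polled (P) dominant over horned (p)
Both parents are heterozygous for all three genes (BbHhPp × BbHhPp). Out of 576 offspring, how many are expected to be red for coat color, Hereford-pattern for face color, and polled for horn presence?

Trihybrid cross: BbHhPp × BbHhPp
Each trait segregates independently with a 3:1 phenotypic ratio, so each gene contributes 3/4 (dominant) or 1/4 (recessive).
Target: red (coat color), Hereford-pattern (face color), polled (horn presence)
Probability = product of independent per-trait probabilities
= 1/4 × 3/4 × 3/4 = 9/64
Expected count = 9/64 × 576 = 81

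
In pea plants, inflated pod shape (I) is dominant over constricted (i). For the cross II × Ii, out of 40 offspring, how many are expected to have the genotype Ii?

Punnett square for II × Ii:
Offspring genotypes: 2 II, 2 Ii
Total offspring: 4
Count with target: 2
Probability: 2/4 = 1/2
Expected count = 1/2 × 40 = 20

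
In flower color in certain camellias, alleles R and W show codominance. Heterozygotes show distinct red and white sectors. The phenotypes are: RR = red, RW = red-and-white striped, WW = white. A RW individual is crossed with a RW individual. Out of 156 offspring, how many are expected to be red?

Punnett square for RW × RW:
Offspring genotypes: 1 RR, 2 RW, 1 WW
Phenotype counts: 1 red, 2 red-and-white striped, 1 white
red: 1 out of 4 → fraction 1/4
Expected count = 1/4 × 156 = 39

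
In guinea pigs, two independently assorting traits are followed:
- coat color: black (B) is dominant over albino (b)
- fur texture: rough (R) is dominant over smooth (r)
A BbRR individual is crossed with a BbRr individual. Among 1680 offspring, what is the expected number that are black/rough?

Dihybrid cross BbRR × BbRr — consider each gene separately:
coat color: Bb × Bb → 1 BB, 2 Bb, 1 bb → 3 B_ : 1 bb (out of 4)
fur texture: RR × Rr → 2 RR, 2 Rr → 4 R_ (out of 4)
Combine (counts out of 4 × 4 = 16): black/rough (B_R_) = 3×4 = 12; albino/rough (bbR_) = 1×4 = 4
Phenotype counts (out of 16): 12 black/rough, 4 albino/rough
black/rough: 12 out of 16 → fraction 3/4
Expected count = 3/4 × 1680 = 1260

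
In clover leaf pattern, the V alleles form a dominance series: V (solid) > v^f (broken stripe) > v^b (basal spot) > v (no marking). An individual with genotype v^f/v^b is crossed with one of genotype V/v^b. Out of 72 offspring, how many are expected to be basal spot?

Cross: v^f/v^b × V/v^b
Allele dominance: V > v^f > v^b > v
Offspring genotypes: 1 V/v^f, 1 v^f/v^b, 1 V/v^b, 1 v^b/v^b
Phenotype counts: 2 solid, 1 broken stripe, 1 basal spot
basal spot: 1 out of 4 → fraction 1/4
Expected count = 1/4 × 72 = 18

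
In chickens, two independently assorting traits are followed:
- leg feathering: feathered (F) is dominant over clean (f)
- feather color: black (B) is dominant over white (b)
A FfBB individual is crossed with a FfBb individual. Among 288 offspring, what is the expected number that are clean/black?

Dihybrid cross FfBB × FfBb — consider each gene separately:
leg feathering: Ff × Ff → 1 FF, 2 Ff, 1 ff → 3 F_ : 1 ff (out of 4)
feather color: BB × Bb → 2 BB, 2 Bb → 4 B_ (out of 4)
Combine (counts out of 4 × 4 = 16): feathered/black (F_B_) = 3×4 = 12; clean/black (ffB_) = 1×4 = 4
Phenotype counts (out of 16): 12 feathered/black, 4 clean/black
clean/black: 4 out of 16 → fraction 1/4
Expected count = 1/4 × 288 = 72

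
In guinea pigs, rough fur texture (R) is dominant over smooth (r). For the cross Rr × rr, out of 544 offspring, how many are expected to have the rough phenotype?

Punnett square for Rr × rr:
Offspring genotypes: 2 Rr, 2 rr
Total offspring: 4
Count with target: 2
Probability: 2/4 = 1/2
Expected count = 1/2 × 544 = 272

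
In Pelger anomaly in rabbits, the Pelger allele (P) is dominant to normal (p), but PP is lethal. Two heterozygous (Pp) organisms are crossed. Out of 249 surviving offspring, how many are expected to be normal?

Cross: Pp × Pp
Punnett square offspring (before lethality): 1 PP, 2 Pp, 1 pp
The PP genotype is lethal (embryos die); surviving offspring: 2 Pp, 1 pp
normal: 1 out of 3 → fraction 1/3
Expected count = 1/3 × 249 = 83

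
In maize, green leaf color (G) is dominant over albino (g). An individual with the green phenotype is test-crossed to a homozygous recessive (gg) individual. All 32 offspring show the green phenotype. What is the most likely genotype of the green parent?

Test cross: ? × gg
All offspring are green.
If the unknown parent were heterozygous (Gg), about half of 32 offspring would be albino; none are. The unknown parent is most likely homozygous dominant (GG).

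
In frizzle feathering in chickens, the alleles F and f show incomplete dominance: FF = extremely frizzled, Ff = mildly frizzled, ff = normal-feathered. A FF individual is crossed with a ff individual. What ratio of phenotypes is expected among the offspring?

Punnett square for FF × ff:
Offspring genotypes: 4 Ff
Phenotype counts: 4 mildly frizzled
Ratio: all mildly frizzled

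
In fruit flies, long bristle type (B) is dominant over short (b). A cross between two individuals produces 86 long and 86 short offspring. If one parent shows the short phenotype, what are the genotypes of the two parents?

Observed offspring: 86 long, 86 short
The observed ratio simplifies to 1:1. One parent shows short, so its genotype must be bb. A 1:1 offspring split requires the other parent to be heterozygous (Bb).
Parent genotypes: bb × Bb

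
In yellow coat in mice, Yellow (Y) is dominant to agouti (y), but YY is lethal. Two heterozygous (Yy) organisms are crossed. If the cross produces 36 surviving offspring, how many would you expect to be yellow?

Cross: Yy × Yy
Punnett square offspring (before lethality): 1 YY, 2 Yy, 1 yy
The YY genotype is lethal (embryos die); surviving offspring: 2 Yy, 1 yy
yellow: 2 out of 3 → fraction 2/3
Expected count = 2/3 × 36 = 24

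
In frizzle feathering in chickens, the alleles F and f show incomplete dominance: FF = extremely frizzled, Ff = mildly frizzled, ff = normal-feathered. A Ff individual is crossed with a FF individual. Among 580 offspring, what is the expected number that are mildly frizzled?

Punnett square for Ff × FF:
Offspring genotypes: 2 FF, 2 Ff
Phenotype counts: 2 extremely frizzled, 2 mildly frizzled
mildly frizzled: 2 out of 4 → fraction 1/2
Expected count = 1/2 × 580 = 290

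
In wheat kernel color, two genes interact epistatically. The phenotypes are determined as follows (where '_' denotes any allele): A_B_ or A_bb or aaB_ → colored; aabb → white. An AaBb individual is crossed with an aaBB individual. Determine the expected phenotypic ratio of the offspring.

Cross: AaBb × aaBB — consider each gene separately:
A gene: Aa × aa → 2 Aa, 2 aa → 2 A_ : 2 aa (out of 4)
B gene: Bb × BB → 2 BB, 2 Bb → 4 B_ (out of 4)
Genotype classes (out of 4 × 4 = 16): A_B_ = 2×4 = 8; aaB_ = 2×4 = 8
Apply the phenotype rules: A_B_ (8) + aaB_ (8) → colored
Phenotype counts (out of 16): 16 colored
Ratio: all colored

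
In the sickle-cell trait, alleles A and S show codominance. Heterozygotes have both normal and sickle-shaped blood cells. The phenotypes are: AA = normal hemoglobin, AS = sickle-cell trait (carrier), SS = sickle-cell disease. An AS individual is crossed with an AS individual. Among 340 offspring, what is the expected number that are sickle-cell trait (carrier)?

Punnett square for AS × AS:
Offspring genotypes: 1 AA, 2 AS, 1 SS
Phenotype counts: 1 normal hemoglobin, 2 sickle-cell trait (carrier), 1 sickle-cell disease
sickle-cell trait (carrier): 2 out of 4 → fraction 1/2
Expected count = 1/2 × 340 = 170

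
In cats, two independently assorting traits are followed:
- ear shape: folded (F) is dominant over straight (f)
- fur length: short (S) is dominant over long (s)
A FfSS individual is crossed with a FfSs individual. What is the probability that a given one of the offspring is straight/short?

Dihybrid cross FfSS × FfSs — consider each gene separately:
ear shape: Ff × Ff → 1 FF, 2 Ff, 1 ff → 3 F_ : 1 ff (out of 4)
fur length: SS × Ss → 2 SS, 2 Ss → 4 S_ (out of 4)
Combine (counts out of 4 × 4 = 16): folded/short (F_S_) = 3×4 = 12; straight/short (ffS_) = 1×4 = 4
Phenotype counts (out of 16): 12 folded/short, 4 straight/short
straight/short: 4 out of 16
Probability: 4/16 = 1/4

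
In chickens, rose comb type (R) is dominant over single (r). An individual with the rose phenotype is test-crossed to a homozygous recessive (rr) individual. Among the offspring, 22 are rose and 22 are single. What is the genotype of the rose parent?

Test cross: ? × rr
Offspring: 22 rose, 22 single — approximately 1:1.
A 1:1 ratio in a test cross indicates the unknown parent is heterozygous (Rr).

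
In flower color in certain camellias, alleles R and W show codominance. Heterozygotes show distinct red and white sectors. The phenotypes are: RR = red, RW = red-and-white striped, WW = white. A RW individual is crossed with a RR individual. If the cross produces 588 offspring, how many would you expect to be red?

Punnett square for RW × RR:
Offspring genotypes: 2 RR, 2 RW
Phenotype counts: 2 red, 2 red-and-white striped
red: 2 out of 4 → fraction 1/2
Expected count = 1/2 × 588 = 294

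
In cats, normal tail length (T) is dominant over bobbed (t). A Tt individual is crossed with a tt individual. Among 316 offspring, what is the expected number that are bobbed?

Punnett square for Tt × tt:
Offspring genotypes: 2 Tt, 2 tt
normal: 2, bobbed: 2
bobbed: 2 out of 4 → fraction 1/2
Expected count = 1/2 × 316 = 158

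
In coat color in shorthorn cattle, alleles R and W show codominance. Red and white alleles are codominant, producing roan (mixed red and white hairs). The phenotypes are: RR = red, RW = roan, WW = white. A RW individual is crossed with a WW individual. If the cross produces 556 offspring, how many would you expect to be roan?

Punnett square for RW × WW:
Offspring genotypes: 2 RW, 2 WW
Phenotype counts: 2 roan, 2 white
roan: 2 out of 4 → fraction 1/2
Expected count = 1/2 × 556 = 278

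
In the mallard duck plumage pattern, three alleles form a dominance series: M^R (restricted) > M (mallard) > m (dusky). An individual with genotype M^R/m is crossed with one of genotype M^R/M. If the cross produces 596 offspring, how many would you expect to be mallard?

Cross: M^R/m × M^R/M
Allele dominance: M^R > M > m
Offspring genotypes: 1 M^R/M^R, 1 M^R/M, 1 M^R/m, 1 M/m
Phenotype counts: 3 restricted, 1 mallard
mallard: 1 out of 4 → fraction 1/4
Expected count = 1/4 × 596 = 149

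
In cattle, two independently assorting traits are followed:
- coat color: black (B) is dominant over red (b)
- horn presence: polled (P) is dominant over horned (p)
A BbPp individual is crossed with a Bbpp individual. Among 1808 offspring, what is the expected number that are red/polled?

Dihybrid cross BbPp × Bbpp — consider each gene separately:
coat color: Bb × Bb → 1 BB, 2 Bb, 1 bb → 3 B_ : 1 bb (out of 4)
horn presence: Pp × pp → 2 Pp, 2 pp → 2 P_ : 2 pp (out of 4)
Combine (counts out of 4 × 4 = 16): black/polled (B_P_) = 3×2 = 6; black/horned (B_pp) = 3×2 = 6; red/polled (bbP_) = 1×2 = 2; red/horned (bbpp) = 1×2 = 2
Phenotype counts (out of 16): 6 black/polled, 6 black/horned, 2 red/polled, 2 red/horned
red/polled: 2 out of 16 → fraction 1/8
Expected count = 1/8 × 1808 = 226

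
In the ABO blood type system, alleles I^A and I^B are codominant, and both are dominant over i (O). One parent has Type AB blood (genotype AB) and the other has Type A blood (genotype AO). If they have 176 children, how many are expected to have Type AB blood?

Cross: AB × AO
Possible offspring genotypes: 1 AA, 1 AO, 1 AB, 1 BO
Blood type counts: 2 Type A, 1 Type AB, 1 Type B
Probability of Type AB: 1/4
Expected count = 1/4 × 176 = 44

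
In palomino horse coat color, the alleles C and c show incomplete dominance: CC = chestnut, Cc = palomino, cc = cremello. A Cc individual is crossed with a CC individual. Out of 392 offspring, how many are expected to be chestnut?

Punnett square for Cc × CC:
Offspring genotypes: 2 CC, 2 Cc
Phenotype counts: 2 chestnut, 2 palomino
chestnut: 2 out of 4 → fraction 1/2
Expected count = 1/2 × 392 = 196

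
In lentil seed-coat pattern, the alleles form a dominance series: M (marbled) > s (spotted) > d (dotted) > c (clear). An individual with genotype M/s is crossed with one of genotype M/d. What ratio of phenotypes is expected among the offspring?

Cross: M/s × M/d
Allele dominance: M > s > d > c
Offspring genotypes: 1 M/M, 1 M/d, 1 M/s, 1 s/d
Phenotype counts: 3 marbled, 1 spotted
Ratio: 3 marbled : 1 spotted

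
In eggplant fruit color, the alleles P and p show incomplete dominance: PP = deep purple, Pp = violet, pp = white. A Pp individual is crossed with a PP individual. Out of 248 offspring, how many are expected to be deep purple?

Punnett square for Pp × PP:
Offspring genotypes: 2 PP, 2 Pp
Phenotype counts: 2 deep purple, 2 violet
deep purple: 2 out of 4 → fraction 1/2
Expected count = 1/2 × 248 = 124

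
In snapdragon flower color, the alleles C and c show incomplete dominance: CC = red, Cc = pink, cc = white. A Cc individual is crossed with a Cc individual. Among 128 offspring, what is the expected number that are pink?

Punnett square for Cc × Cc:
Offspring genotypes: 1 CC, 2 Cc, 1 cc
Phenotype counts: 1 red, 2 pink, 1 white
pink: 2 out of 4 → fraction 1/2
Expected count = 1/2 × 128 = 64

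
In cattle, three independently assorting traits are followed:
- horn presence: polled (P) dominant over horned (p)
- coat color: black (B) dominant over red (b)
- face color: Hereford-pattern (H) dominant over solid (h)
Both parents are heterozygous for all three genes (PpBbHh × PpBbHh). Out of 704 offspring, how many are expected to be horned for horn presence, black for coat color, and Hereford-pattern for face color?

Trihybrid cross: PpBbHh × PpBbHh
Each trait segregates independently with a 3:1 phenotypic ratio, so each gene contributes 3/4 (dominant) or 1/4 (recessive).
Target: horned (horn presence), black (coat color), Hereford-pattern (face color)
Probability = product of independent per-trait probabilities
= 1/4 × 3/4 × 3/4 = 9/64
Expected count = 9/64 × 704 = 99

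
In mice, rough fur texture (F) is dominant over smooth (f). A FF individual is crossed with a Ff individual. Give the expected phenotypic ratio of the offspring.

Punnett square for FF × Ff:
Offspring genotypes: 2 FF, 2 Ff
rough: 4, smooth: 0
Ratio: all rough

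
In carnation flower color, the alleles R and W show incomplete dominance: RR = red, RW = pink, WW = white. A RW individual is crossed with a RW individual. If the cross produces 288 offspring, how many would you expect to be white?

Punnett square for RW × RW:
Offspring genotypes: 1 RR, 2 RW, 1 WW
Phenotype counts: 1 red, 2 pink, 1 white
white: 1 out of 4 → fraction 1/4
Expected count = 1/4 × 288 = 72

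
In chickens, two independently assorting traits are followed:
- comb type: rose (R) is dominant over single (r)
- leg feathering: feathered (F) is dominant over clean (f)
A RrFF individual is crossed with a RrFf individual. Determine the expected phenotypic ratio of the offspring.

Dihybrid cross RrFF × RrFf — consider each gene separately:
comb type: Rr × Rr → 1 RR, 2 Rr, 1 rr → 3 R_ : 1 rr (out of 4)
leg feathering: FF × Ff → 2 FF, 2 Ff → 4 F_ (out of 4)
Combine (counts out of 4 × 4 = 16): rose/feathered (R_F_) = 3×4 = 12; single/feathered (rrF_) = 1×4 = 4
Phenotype counts (out of 16): 12 rose/feathered, 4 single/feathered
Ratio: 3 rose/feathered : 1 single/feathered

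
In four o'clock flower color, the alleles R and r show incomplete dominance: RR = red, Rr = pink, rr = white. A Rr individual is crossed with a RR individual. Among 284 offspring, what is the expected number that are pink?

Punnett square for Rr × RR:
Offspring genotypes: 2 RR, 2 Rr
Phenotype counts: 2 red, 2 pink
pink: 2 out of 4 → fraction 1/2
Expected count = 1/2 × 284 = 142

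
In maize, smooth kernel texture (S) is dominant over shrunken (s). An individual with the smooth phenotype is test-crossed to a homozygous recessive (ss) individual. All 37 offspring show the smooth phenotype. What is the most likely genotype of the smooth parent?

Test cross: ? × ss
All offspring are smooth.
If the unknown parent were heterozygous (Ss), about half of 37 offspring would be shrunken; none are. The unknown parent is most likely homozygous dominant (SS).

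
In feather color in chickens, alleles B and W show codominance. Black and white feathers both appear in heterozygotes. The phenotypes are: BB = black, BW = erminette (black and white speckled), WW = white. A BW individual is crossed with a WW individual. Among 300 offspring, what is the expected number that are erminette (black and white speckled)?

Punnett square for BW × WW:
Offspring genotypes: 2 BW, 2 WW
Phenotype counts: 2 erminette (black and white speckled), 2 white
erminette (black and white speckled): 2 out of 4 → fraction 1/2
Expected count = 1/2 × 300 = 150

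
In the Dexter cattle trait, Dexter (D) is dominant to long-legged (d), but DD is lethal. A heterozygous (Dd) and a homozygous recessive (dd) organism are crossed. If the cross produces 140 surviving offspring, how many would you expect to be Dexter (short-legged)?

Cross: Dd × dd
Punnett square offspring (before lethality): 2 Dd, 2 dd
No DD offspring are produced in this cross.
Dexter (short-legged): 2 out of 4 → fraction 1/2
Expected count = 1/2 × 140 = 70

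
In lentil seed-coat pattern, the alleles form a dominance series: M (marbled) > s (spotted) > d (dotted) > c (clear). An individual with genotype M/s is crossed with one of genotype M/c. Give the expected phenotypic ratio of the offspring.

Cross: M/s × M/c
Allele dominance: M > s > d > c
Offspring genotypes: 1 M/M, 1 M/c, 1 M/s, 1 s/c
Phenotype counts: 3 marbled, 1 spotted
Ratio: 3 marbled : 1 spotted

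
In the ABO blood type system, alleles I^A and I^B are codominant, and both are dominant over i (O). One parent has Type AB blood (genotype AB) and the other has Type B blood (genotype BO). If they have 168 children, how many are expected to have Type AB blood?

Cross: AB × BO
Possible offspring genotypes: 1 AB, 1 AO, 1 BB, 1 BO
Blood type counts: 1 Type AB, 1 Type A, 2 Type B
Probability of Type AB: 1/4
Expected count = 1/4 × 168 = 42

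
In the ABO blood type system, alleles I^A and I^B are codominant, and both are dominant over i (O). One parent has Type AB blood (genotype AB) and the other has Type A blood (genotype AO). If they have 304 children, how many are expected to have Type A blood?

Cross: AB × AO
Possible offspring genotypes: 1 AA, 1 AO, 1 AB, 1 BO
Blood type counts: 2 Type A, 1 Type AB, 1 Type B
Probability of Type A: 2/4 = 1/2
Expected count = 1/2 × 304 = 152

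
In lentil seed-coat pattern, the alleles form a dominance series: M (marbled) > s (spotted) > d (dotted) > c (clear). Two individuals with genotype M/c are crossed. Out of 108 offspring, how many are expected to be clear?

Cross: M/c × M/c
Allele dominance: M > s > d > c
Offspring genotypes: 1 M/M, 2 M/c, 1 c/c
Phenotype counts: 3 marbled, 1 clear
clear: 1 out of 4 → fraction 1/4
Expected count = 1/4 × 108 = 27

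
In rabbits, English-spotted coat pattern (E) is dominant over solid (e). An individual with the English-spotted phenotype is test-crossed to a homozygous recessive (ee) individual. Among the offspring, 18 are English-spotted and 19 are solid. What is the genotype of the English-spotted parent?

Test cross: ? × ee
Offspring: 18 English-spotted, 19 solid — approximately 1:1.
A 1:1 ratio in a test cross indicates the unknown parent is heterozygous (Ee).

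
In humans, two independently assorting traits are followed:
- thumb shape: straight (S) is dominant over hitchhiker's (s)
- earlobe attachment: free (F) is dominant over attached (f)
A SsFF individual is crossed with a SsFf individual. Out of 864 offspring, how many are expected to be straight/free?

Dihybrid cross SsFF × SsFf — consider each gene separately:
thumb shape: Ss × Ss → 1 SS, 2 Ss, 1 ss → 3 S_ : 1 ss (out of 4)
earlobe attachment: FF × Ff → 2 FF, 2 Ff → 4 F_ (out of 4)
Combine (counts out of 4 × 4 = 16): straight/free (S_F_) = 3×4 = 12; hitchhiker's/free (ssF_) = 1×4 = 4
Phenotype counts (out of 16): 12 straight/free, 4 hitchhiker's/free
straight/free: 12 out of 16 → fraction 3/4
Expected count = 3/4 × 864 = 648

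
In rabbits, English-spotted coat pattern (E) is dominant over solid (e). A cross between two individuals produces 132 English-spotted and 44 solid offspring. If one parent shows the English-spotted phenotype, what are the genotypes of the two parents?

Observed offspring: 132 English-spotted, 44 solid
The observed ratio simplifies to 3:1. Solid (ee) offspring appear, so each parent must contribute one e allele. The parent stated to show English-spotted carries E, so it is Ee. The other parent is then either Ee or ee: Ee × ee would give a 1:1 split, whereas Ee × Ee gives 3:1 — matching the data. So both parents are heterozygous (Ee × Ee).
Parent genotypes: Ee × Ee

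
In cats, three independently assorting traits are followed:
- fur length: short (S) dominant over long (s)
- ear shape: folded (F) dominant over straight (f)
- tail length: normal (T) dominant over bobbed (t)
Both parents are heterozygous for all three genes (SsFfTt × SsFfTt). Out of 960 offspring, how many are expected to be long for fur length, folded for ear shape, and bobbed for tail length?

Trihybrid cross: SsFfTt × SsFfTt
Each trait segregates independently with a 3:1 phenotypic ratio, so each gene contributes 3/4 (dominant) or 1/4 (recessive).
Target: long (fur length), folded (ear shape), bobbed (tail length)
Probability = product of independent per-trait probabilities
= 1/4 × 3/4 × 1/4 = 3/64
Expected count = 3/64 × 960 = 45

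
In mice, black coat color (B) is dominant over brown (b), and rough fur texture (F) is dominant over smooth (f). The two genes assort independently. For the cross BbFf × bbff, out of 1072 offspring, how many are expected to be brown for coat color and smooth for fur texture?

Dihybrid cross BbFf × bbff — consider each gene separately:
coat color: Bb × bb → 2 Bb, 2 bb → 2 B_ : 2 bb (out of 4)
fur texture: Ff × ff → 2 Ff, 2 ff → 2 F_ : 2 ff (out of 4)
Looking for: brown (bb) and smooth (ff)
P(brown) = 2/4, P(smooth) = 2/4
P(both) = 2/4 × 2/4 = 4/16 = 1/4
Expected count = 1/4 × 1072 = 268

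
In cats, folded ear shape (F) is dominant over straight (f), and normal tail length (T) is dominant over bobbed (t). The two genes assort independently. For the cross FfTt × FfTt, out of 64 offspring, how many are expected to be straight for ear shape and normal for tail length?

Dihybrid cross FfTt × FfTt — consider each gene separately:
ear shape: Ff × Ff → 1 FF, 2 Ff, 1 ff → 3 F_ : 1 ff (out of 4)
tail length: Tt × Tt → 1 TT, 2 Tt, 1 tt → 3 T_ : 1 tt (out of 4)
Looking for: straight (ff) and normal (T_)
P(straight) = 1/4, P(normal) = 3/4
P(both) = 1/4 × 3/4 = 3/16
Expected count = 3/16 × 64 = 12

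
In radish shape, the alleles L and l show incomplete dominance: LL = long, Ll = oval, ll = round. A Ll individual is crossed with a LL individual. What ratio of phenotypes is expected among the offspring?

Punnett square for Ll × LL:
Offspring genotypes: 2 LL, 2 Ll
Phenotype counts: 2 long, 2 oval
Ratio: 1 long : 1 oval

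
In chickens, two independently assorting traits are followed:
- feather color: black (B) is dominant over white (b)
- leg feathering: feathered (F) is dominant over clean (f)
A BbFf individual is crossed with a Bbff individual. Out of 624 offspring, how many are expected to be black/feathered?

Dihybrid cross BbFf × Bbff — consider each gene separately:
feather color: Bb × Bb → 1 BB, 2 Bb, 1 bb → 3 B_ : 1 bb (out of 4)
leg feathering: Ff × ff → 2 Ff, 2 ff → 2 F_ : 2 ff (out of 4)
Combine (counts out of 4 × 4 = 16): black/feathered (B_F_) = 3×2 = 6; black/clean (B_ff) = 3×2 = 6; white/feathered (bbF_) = 1×2 = 2; white/clean (bbff) = 1×2 = 2
Phenotype counts (out of 16): 6 black/feathered, 6 black/clean, 2 white/feathered, 2 white/clean
black/feathered: 6 out of 16 → fraction 3/8
Expected count = 3/8 × 624 = 234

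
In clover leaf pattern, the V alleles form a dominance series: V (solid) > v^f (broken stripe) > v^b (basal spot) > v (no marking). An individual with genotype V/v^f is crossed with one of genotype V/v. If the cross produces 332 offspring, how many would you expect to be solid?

Cross: V/v^f × V/v
Allele dominance: V > v^f > v^b > v
Offspring genotypes: 1 V/V, 1 V/v, 1 V/v^f, 1 v^f/v
Phenotype counts: 3 solid, 1 broken stripe
solid: 3 out of 4 → fraction 3/4
Expected count = 3/4 × 332 = 249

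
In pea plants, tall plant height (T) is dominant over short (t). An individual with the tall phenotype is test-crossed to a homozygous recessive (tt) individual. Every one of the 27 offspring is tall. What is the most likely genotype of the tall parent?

Test cross: ? × tt
All offspring are tall.
If the unknown parent were heterozygous (Tt), about half of 27 offspring would be short; none are. The unknown parent is most likely homozygous dominant (TT).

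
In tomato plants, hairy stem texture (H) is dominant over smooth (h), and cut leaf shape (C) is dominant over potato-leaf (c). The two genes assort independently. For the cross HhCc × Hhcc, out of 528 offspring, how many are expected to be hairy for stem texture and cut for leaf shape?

Dihybrid cross HhCc × Hhcc — consider each gene separately:
stem texture: Hh × Hh → 1 HH, 2 Hh, 1 hh → 3 H_ : 1 hh (out of 4)
leaf shape: Cc × cc → 2 Cc, 2 cc → 2 C_ : 2 cc (out of 4)
Looking for: hairy (H_) and cut (C_)
P(hairy) = 3/4, P(cut) = 2/4
P(both) = 3/4 × 2/4 = 6/16 = 3/8
Expected count = 3/8 × 528 = 198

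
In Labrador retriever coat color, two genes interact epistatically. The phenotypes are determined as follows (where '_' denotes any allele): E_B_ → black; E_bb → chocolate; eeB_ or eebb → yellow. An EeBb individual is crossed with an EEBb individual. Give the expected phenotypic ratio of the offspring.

Cross: EeBb × EEBb — consider each gene separately:
E gene: Ee × EE → 2 EE, 2 Ee → 4 E_ (out of 4)
B gene: Bb × Bb → 1 BB, 2 Bb, 1 bb → 3 B_ : 1 bb (out of 4)
Genotype classes (out of 4 × 4 = 16): E_B_ = 4×3 = 12; E_bb = 4×1 = 4
Apply the phenotype rules: E_B_ (12) → black; E_bb (4) → chocolate
Phenotype counts (out of 16): 12 black, 4 chocolate
Ratio: 3 black : 1 chocolate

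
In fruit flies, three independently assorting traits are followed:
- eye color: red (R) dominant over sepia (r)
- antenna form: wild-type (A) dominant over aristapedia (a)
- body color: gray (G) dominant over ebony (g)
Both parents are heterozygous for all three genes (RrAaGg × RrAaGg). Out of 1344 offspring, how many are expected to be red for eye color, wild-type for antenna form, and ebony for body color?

Trihybrid cross: RrAaGg × RrAaGg
Each trait segregates independently with a 3:1 phenotypic ratio, so each gene contributes 3/4 (dominant) or 1/4 (recessive).
Target: red (eye color), wild-type (antenna form), ebony (body color)
Probability = product of independent per-trait probabilities
= 3/4 × 3/4 × 1/4 = 9/64
Expected count = 9/64 × 1344 = 189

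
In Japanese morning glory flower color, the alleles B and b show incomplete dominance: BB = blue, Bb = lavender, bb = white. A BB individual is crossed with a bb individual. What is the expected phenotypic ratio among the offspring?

Punnett square for BB × bb:
Offspring genotypes: 4 Bb
Phenotype counts: 4 lavender
Ratio: all lavender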